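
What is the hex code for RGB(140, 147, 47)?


R = 140 → 8C (hex)
G = 147 → 93 (hex)
B = 47 → 2F (hex)
Hex = #8C932F


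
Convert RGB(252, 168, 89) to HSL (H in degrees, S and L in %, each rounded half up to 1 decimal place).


Normalize: R'=252/255≈0.9882, G'=168/255≈0.6588, B'=89/255≈0.3490
Max=252/255, Min=89/255, Δ=Max-Min=163/255
L = (Max+Min)/2 = (252+89)/510 = 341/510 = 0.66862… → L = 66.9%
L > 0.5 → S = Δ/(2-Max-Min) = 163/(510-252-89) = 163/169 = 0.96449… → S = 96.4%
(the 1/255 factors cancel in S and H, so raw channel differences can be used)
Max is R' → H = 60 × (((G-B)/Δ) mod 6) = 60 × (((168-89)/163) mod 6)
  79/163 = 0.4846…
  H = 60 × 0.4846… = 29.079…° → H = 29.1°
= HSL(29.1°, 96.4%, 66.9%)


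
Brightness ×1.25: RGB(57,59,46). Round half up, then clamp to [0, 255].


Multiply each channel by 1.25, round half up, clamp to [0, 255]
R: 57×1.25 = 71.25 → round → 71
G: 59×1.25 = 73.75 → round → 74
B: 46×1.25 = 57.5 → round → 58
= RGB(71, 74, 58)


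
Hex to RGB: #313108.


31 → 49 (R)
31 → 49 (G)
08 → 8 (B)
= RGB(49, 49, 8)


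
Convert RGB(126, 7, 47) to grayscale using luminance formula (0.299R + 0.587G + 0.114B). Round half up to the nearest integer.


Gray = 0.299×R + 0.587×G + 0.114×B
Gray = 0.299×126 + 0.587×7 + 0.114×47
Gray = 37.674 + 4.109 + 5.358
Gray = 47.141 → round half up → 47
Gray = 47


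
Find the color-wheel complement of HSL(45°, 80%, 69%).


Complement = opposite side of color wheel = hue + 180°
H' = (45 + 180) mod 360 = 225°
S and L unchanged.
= HSL(225°, 80%, 69%)


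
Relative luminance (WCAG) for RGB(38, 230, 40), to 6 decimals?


Linearize each channel (sRGB transfer function): c = v/255; c_lin = c/12.92 if c ≤ 0.04045, else ((c+0.055)/1.055)^2.4
  R: 38/255 ≈ 0.149020 > 0.04045 → ((0.149020+0.055)/1.055)^2.4 ≈ 0.019382
  G: 230/255 ≈ 0.901961 > 0.04045 → ((0.901961+0.055)/1.055)^2.4 ≈ 0.791298
  B: 40/255 ≈ 0.156863 > 0.04045 → ((0.156863+0.055)/1.055)^2.4 ≈ 0.021219
R_lin = 0.019382, G_lin = 0.791298, B_lin = 0.021219
L = 0.2126×R + 0.7152×G + 0.0722×B
L = 0.2126×0.019382 + 0.7152×0.791298 + 0.0722×0.021219
L ≈ 0.571589


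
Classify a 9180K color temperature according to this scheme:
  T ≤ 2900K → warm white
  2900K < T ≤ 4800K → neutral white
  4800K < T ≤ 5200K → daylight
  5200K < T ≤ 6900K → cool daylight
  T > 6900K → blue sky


Temperature: 9180K
9180K > 6900K → blue sky
Classification: blue sky


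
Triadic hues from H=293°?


Triadic: equally spaced at 120° intervals
H1 = 293°
H2 = (293 + 120) mod 360 = 53°
H3 = (293 + 240) mod 360 = 173°
Triadic = 293°, 53°, 173°


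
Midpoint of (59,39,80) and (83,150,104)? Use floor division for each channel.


Midpoint: each channel = ⌊(C₁+C₂)/2⌋
R: ⌊(59+83)/2⌋ = 71
G: ⌊(39+150)/2⌋ = 94
B: ⌊(80+104)/2⌋ = 92
= RGB(71, 94, 92)


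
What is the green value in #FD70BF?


Color: #FD70BF
R = FD = 253
G = 70 = 112
B = BF = 191
Green = 112


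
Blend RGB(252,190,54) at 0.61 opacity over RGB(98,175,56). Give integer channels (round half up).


C = α×F + (1-α)×B, with 1-α = 0.39
R: 0.61×252 + 0.39×98 = 153.72 + 38.22 = 191.94 → 192
G: 0.61×190 + 0.39×175 = 115.90 + 68.25 = 184.15 → 184
B: 0.61×54 + 0.39×56 = 32.94 + 21.84 = 54.78 → 55
= RGB(192, 184, 55)


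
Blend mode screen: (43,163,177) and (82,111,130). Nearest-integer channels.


Screen: C = 255 - (255-A)×(255-B)/255, rounded to nearest integer
R: 255 - (255-43)×(255-82)/255 = 255 - 36676/255 ≈ 255 - 143.827 = 111.173 → 111
G: 255 - (255-163)×(255-111)/255 = 255 - 13248/255 ≈ 255 - 51.953 = 203.047 → 203
B: 255 - (255-177)×(255-130)/255 = 255 - 9750/255 ≈ 255 - 38.235 = 216.765 → 217
= RGB(111, 203, 217)


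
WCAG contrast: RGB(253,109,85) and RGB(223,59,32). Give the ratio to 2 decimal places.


Linearize each sRGB channel c=v/255: c/12.92 if c ≤ 0.04045 else ((c+0.055)/1.055)^2.4
L = 0.2126×R_lin + 0.7152×G_lin + 0.0722×B_lin
Color 1 (253,109,85):
  R=253: 253/255≈0.9922 > 0.04045 → ((0.9922+0.055)/1.055)^2.4 ≈ 0.98225
  G=109: 109/255≈0.4275 > 0.04045 → ((0.4275+0.055)/1.055)^2.4 ≈ 0.15293
  B=85: 85/255≈0.3333 > 0.04045 → ((0.3333+0.055)/1.055)^2.4 ≈ 0.09084
  L1 = 0.2126×0.98225 + 0.7152×0.15293 + 0.0722×0.09084 ≈ 0.32476
Color 2 (223,59,32):
  R=223: 223/255≈0.8745 > 0.04045 → ((0.8745+0.055)/1.055)^2.4 ≈ 0.73791
  G=59: 59/255≈0.2314 > 0.04045 → ((0.2314+0.055)/1.055)^2.4 ≈ 0.04374
  B=32: 32/255≈0.1255 > 0.04045 → ((0.1255+0.055)/1.055)^2.4 ≈ 0.01444
  L2 = 0.2126×0.73791 + 0.7152×0.04374 + 0.0722×0.01444 ≈ 0.18920
Lighter = 0.32476, Darker = 0.18920
Ratio = (L_lighter + 0.05) / (L_darker + 0.05)
Ratio = (0.32476 + 0.05) / (0.18920 + 0.05) = 0.37476 / 0.23920 ≈ 1.5667
Ratio ≈ 1.57:1


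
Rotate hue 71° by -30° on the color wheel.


New hue = (H + rotation) mod 360
New hue = (71 -30) mod 360
= 41 mod 360
= 41°


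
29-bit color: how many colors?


Colors = 2^bits = 2^29
= 536,870,912 colors


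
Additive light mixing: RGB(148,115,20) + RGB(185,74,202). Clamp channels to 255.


Additive: each channel = min(255, C₁+C₂)
R: 148+185 = 333 → 255
G: 115+74 = 189 → 189
B: 20+202 = 222 → 222
= RGB(255, 189, 222)


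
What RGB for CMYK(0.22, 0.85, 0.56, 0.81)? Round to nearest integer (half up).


R = 255 × (1-C) × (1-K) = 255 × 0.78 × 0.19 = 37.791 → 38
G = 255 × (1-M) × (1-K) = 255 × 0.15 × 0.19 = 7.2675 → 7
B = 255 × (1-Y) × (1-K) = 255 × 0.44 × 0.19 = 21.318 → 21
= RGB(38, 7, 21)


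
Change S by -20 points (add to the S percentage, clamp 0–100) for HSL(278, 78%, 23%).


Original S = 78%
Adjustment = -20 percentage points
New S = 78 + (-20) = 58
Clamp to [0, 100] → 58
= HSL(278°, 58%, 23%)


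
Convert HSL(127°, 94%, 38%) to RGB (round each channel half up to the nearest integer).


H=127°, S=0.94, L=0.38
C = (1-|2L-1|)×S = (1-|-0.24|)×0.94 = 0.7144
H' = H/60 = 127/60 ≈ 2.1167; X = C×(1-|H' mod 2 - 1|) ≈ 0.0833
m = L - C/2 = 0.38 - 0.3572 = 0.0228
Sector ⌊H'⌋ = 2 → (R',G',B') = (0.0, 0.7144, ≈0.0833)
RGB = ((R'+m)×255, (G'+m)×255, (B'+m)×255) = (5.814, 187.986, 27.0674)
Round half up → RGB(6, 188, 27)


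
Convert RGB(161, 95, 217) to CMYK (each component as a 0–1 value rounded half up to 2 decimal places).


R'=161/255≈0.6314, G'=95/255≈0.3725, B'=217/255≈0.8510
K = 1 - max(R',G',B') = 1 - 217/255 = 38/255 = 0.14901… → 0.15
(1-R'-K)/(1-K) simplifies to (max-R)/max with max = 217:
C = (217-161)/217 = 56/217 = 0.25806… → 0.26
M = (217-95)/217 = 122/217 = 0.56221… → 0.56
Y = (217-217)/217 = 0/217 = 0 → 0.00
= CMYK(0.26, 0.56, 0.00, 0.15)


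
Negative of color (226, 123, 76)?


Invert: (255-R, 255-G, 255-B)
R: 255-226 = 29
G: 255-123 = 132
B: 255-76 = 179
= RGB(29, 132, 179)


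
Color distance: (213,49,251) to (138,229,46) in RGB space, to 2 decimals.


d = √[(R₁-R₂)² + (G₁-G₂)² + (B₁-B₂)²]
d = √[(213-138)² + (49-229)² + (251-46)²]
d = √[5625 + 32400 + 42025]
d = √80050
d ≈ 282.93


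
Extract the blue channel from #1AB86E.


Color: #1AB86E
R = 1A = 26
G = B8 = 184
B = 6E = 110
Blue = 110


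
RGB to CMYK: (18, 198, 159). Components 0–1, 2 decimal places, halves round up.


R'=18/255≈0.0706, G'=198/255≈0.7765, B'=159/255≈0.6235
K = 1 - max(R',G',B') = 1 - 198/255 = 57/255 = 0.22352… → 0.22
(1-R'-K)/(1-K) simplifies to (max-R)/max with max = 198:
C = (198-18)/198 = 180/198 = 0.90909… → 0.91
M = (198-198)/198 = 0/198 = 0 → 0.00
Y = (198-159)/198 = 39/198 = 0.19696… → 0.20
= CMYK(0.91, 0.00, 0.20, 0.22)


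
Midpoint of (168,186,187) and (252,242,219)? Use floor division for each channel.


Midpoint: each channel = ⌊(C₁+C₂)/2⌋
R: ⌊(168+252)/2⌋ = 210
G: ⌊(186+242)/2⌋ = 214
B: ⌊(187+219)/2⌋ = 203
= RGB(210, 214, 203)


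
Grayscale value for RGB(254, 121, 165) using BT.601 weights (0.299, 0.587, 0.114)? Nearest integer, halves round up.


Gray = 0.299×R + 0.587×G + 0.114×B
Gray = 0.299×254 + 0.587×121 + 0.114×165
Gray = 75.946 + 71.027 + 18.810
Gray = 165.783 → round half up → 166
Gray = 166


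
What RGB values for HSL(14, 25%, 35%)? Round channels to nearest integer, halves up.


H=14°, S=0.25, L=0.35
C = (1-|2L-1|)×S = (1-|-0.30|)×0.25 = 0.175
H' = H/60 = 14/60 ≈ 0.2333; X = C×(1-|H' mod 2 - 1|) ≈ 0.0408
m = L - C/2 = 0.35 - 0.0875 = 0.2625
Sector ⌊H'⌋ = 0 → (R',G',B') = (0.175, ≈0.0408, 0.0)
RGB = ((R'+m)×255, (G'+m)×255, (B'+m)×255) = (111.5625, 77.35, 66.9375)
Round half up → RGB(112, 77, 67)


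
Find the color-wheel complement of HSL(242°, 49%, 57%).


Complement = opposite side of color wheel = hue + 180°
H' = (242 + 180) mod 360 = 62°
S and L unchanged.
= HSL(62°, 49%, 57%)


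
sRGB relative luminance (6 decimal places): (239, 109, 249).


Linearize each channel (sRGB transfer function): c = v/255; c_lin = c/12.92 if c ≤ 0.04045, else ((c+0.055)/1.055)^2.4
  R: 239/255 ≈ 0.937255 > 0.04045 → ((0.937255+0.055)/1.055)^2.4 ≈ 0.863157
  G: 109/255 ≈ 0.427451 > 0.04045 → ((0.427451+0.055)/1.055)^2.4 ≈ 0.152926
  B: 249/255 ≈ 0.976471 > 0.04045 → ((0.976471+0.055)/1.055)^2.4 ≈ 0.947307
R_lin = 0.863157, G_lin = 0.152926, B_lin = 0.947307
L = 0.2126×R + 0.7152×G + 0.0722×B
L = 0.2126×0.863157 + 0.7152×0.152926 + 0.0722×0.947307
L ≈ 0.361276


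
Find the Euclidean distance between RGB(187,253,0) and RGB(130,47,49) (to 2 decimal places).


d = √[(R₁-R₂)² + (G₁-G₂)² + (B₁-B₂)²]
d = √[(187-130)² + (253-47)² + (0-49)²]
d = √[3249 + 42436 + 2401]
d = √48086
d ≈ 219.29


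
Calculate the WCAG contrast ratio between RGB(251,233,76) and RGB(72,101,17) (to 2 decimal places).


Linearize each sRGB channel c=v/255: c/12.92 if c ≤ 0.04045 else ((c+0.055)/1.055)^2.4
L = 0.2126×R_lin + 0.7152×G_lin + 0.0722×B_lin
Color 1 (251,233,76):
  R=251: 251/255≈0.9843 > 0.04045 → ((0.9843+0.055)/1.055)^2.4 ≈ 0.96469
  G=233: 233/255≈0.9137 > 0.04045 → ((0.9137+0.055)/1.055)^2.4 ≈ 0.81485
  B=76: 76/255≈0.2980 > 0.04045 → ((0.2980+0.055)/1.055)^2.4 ≈ 0.07227
  L1 = 0.2126×0.96469 + 0.7152×0.81485 + 0.0722×0.07227 ≈ 0.79309
Color 2 (72,101,17):
  R=72: 72/255≈0.2824 > 0.04045 → ((0.2824+0.055)/1.055)^2.4 ≈ 0.06480
  G=101: 101/255≈0.3961 > 0.04045 → ((0.3961+0.055)/1.055)^2.4 ≈ 0.13014
  B=17: 17/255≈0.0667 > 0.04045 → ((0.0667+0.055)/1.055)^2.4 ≈ 0.00561
  L2 = 0.2126×0.06480 + 0.7152×0.13014 + 0.0722×0.00561 ≈ 0.10726
Lighter = 0.79309, Darker = 0.10726
Ratio = (L_lighter + 0.05) / (L_darker + 0.05)
Ratio = (0.79309 + 0.05) / (0.10726 + 0.05) = 0.84309 / 0.15726 ≈ 5.3613
Ratio ≈ 5.36:1


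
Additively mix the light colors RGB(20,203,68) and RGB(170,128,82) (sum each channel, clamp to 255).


Additive: each channel = min(255, C₁+C₂)
R: 20+170 = 190 → 190
G: 203+128 = 331 → 255
B: 68+82 = 150 → 150
= RGB(190, 255, 150)


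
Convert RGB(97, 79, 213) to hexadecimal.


R = 97 → 61 (hex)
G = 79 → 4F (hex)
B = 213 → D5 (hex)
Hex = #614FD5


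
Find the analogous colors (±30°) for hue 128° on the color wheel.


Base hue: 128°
Left analog: (128 - 30) mod 360 = 98°
Right analog: (128 + 30) mod 360 = 158°
Analogous hues = 98° and 158°


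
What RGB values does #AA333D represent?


AA → 170 (R)
33 → 51 (G)
3D → 61 (B)
= RGB(170, 51, 61)


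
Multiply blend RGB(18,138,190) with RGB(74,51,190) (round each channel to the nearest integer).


Multiply: C = A×B/255, rounded to nearest integer
R: 18×74/255 = 1332/255 ≈ 5.224 → 5
G: 138×51/255 = 7038/255 ≈ 27.600 → 28
B: 190×190/255 = 36100/255 ≈ 141.569 → 142
= RGB(5, 28, 142)


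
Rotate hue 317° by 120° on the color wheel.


New hue = (H + rotation) mod 360
New hue = (317 + 120) mod 360
= 437 mod 360
= 77°


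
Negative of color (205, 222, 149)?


Invert: (255-R, 255-G, 255-B)
R: 255-205 = 50
G: 255-222 = 33
B: 255-149 = 106
= RGB(50, 33, 106)


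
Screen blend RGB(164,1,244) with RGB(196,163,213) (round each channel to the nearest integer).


Screen: C = 255 - (255-A)×(255-B)/255, rounded to nearest integer
R: 255 - (255-164)×(255-196)/255 = 255 - 5369/255 ≈ 255 - 21.055 = 233.945 → 234
G: 255 - (255-1)×(255-163)/255 = 255 - 23368/255 ≈ 255 - 91.639 = 163.361 → 163
B: 255 - (255-244)×(255-213)/255 = 255 - 462/255 ≈ 255 - 1.812 = 253.188 → 253
= RGB(234, 163, 253)


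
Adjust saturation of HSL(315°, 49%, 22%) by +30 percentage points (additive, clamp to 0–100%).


Original S = 49%
Adjustment = +30 percentage points
New S = 49 + (30) = 79
Clamp to [0, 100] → 79
= HSL(315°, 79%, 22%)


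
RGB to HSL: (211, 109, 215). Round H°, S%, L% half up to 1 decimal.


Normalize: R'=211/255≈0.8275, G'=109/255≈0.4275, B'=215/255≈0.8431
Max=215/255, Min=109/255, Δ=Max-Min=106/255
L = (Max+Min)/2 = (215+109)/510 = 324/510 = 0.63529… → L = 63.5%
L > 0.5 → S = Δ/(2-Max-Min) = 106/(510-215-109) = 106/186 = 0.56989… → S = 57.0%
(the 1/255 factors cancel in S and H, so raw channel differences can be used)
Max is B' → H = 60 × ((R-G)/Δ + 4) = 60 × ((211-109)/106 + 4)
  102/106 + 4 = 0.9622… + 4 = 4.9622…
  H = 60 × 4.9622… = 297.735…° → H = 297.7°
= HSL(297.7°, 57.0%, 63.5%)


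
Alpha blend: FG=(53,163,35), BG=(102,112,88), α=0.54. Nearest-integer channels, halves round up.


C = α×F + (1-α)×B, with 1-α = 0.46
R: 0.54×53 + 0.46×102 = 28.62 + 46.92 = 75.54 → 76
G: 0.54×163 + 0.46×112 = 88.02 + 51.52 = 139.54 → 140
B: 0.54×35 + 0.46×88 = 18.90 + 40.48 = 59.38 → 59
= RGB(76, 140, 59)


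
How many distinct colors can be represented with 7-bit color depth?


Colors = 2^bits = 2^7
= 128 colors


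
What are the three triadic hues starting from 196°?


Triadic: equally spaced at 120° intervals
H1 = 196°
H2 = (196 + 120) mod 360 = 316°
H3 = (196 + 240) mod 360 = 76°
Triadic = 196°, 316°, 76°


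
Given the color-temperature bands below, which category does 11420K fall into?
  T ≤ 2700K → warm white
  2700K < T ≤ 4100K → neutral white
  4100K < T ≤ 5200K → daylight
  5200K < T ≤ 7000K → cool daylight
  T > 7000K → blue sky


Temperature: 11420K
11420K > 7000K → blue sky
Classification: blue sky


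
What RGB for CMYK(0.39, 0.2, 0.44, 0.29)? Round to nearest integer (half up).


R = 255 × (1-C) × (1-K) = 255 × 0.61 × 0.71 = 110.4405 → 110
G = 255 × (1-M) × (1-K) = 255 × 0.80 × 0.71 = 144.84 → 145
B = 255 × (1-Y) × (1-K) = 255 × 0.56 × 0.71 = 101.388 → 101
= RGB(110, 145, 101)


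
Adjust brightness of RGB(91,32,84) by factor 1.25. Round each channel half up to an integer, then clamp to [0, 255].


Multiply each channel by 1.25, round half up, clamp to [0, 255]
R: 91×1.25 = 113.75 → round → 114
G: 32×1.25 = 40
B: 84×1.25 = 105
= RGB(114, 40, 105)


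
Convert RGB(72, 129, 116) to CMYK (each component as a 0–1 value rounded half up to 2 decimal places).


R'=72/255≈0.2824, G'=129/255≈0.5059, B'=116/255≈0.4549
K = 1 - max(R',G',B') = 1 - 129/255 = 126/255 = 0.49411… → 0.49
(1-R'-K)/(1-K) simplifies to (max-R)/max with max = 129:
C = (129-72)/129 = 57/129 = 0.44186… → 0.44
M = (129-129)/129 = 0/129 = 0 → 0.00
Y = (129-116)/129 = 13/129 = 0.10077… → 0.10
= CMYK(0.44, 0.00, 0.10, 0.49)


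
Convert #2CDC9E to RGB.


2C → 44 (R)
DC → 220 (G)
9E → 158 (B)
= RGB(44, 220, 158)


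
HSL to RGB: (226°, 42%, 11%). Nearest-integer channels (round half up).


H=226°, S=0.42, L=0.11
C = (1-|2L-1|)×S = (1-|-0.78|)×0.42 = 0.0924
H' = H/60 = 226/60 ≈ 3.7667; X = C×(1-|H' mod 2 - 1|) = 0.02156
m = L - C/2 = 0.11 - 0.0462 = 0.0638
Sector ⌊H'⌋ = 3 → (R',G',B') = (0.0, 0.02156, 0.0924)
RGB = ((R'+m)×255, (G'+m)×255, (B'+m)×255) = (16.269, 21.7668, 39.831)
Round half up → RGB(16, 22, 40)


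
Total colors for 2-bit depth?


Colors = 2^bits = 2^2
= 4 colors


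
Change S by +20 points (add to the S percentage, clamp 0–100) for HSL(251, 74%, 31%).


Original S = 74%
Adjustment = +20 percentage points
New S = 74 + (20) = 94
Clamp to [0, 100] → 94
= HSL(251°, 94%, 31%)


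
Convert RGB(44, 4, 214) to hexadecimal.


R = 44 → 2C (hex)
G = 4 → 04 (hex)
B = 214 → D6 (hex)
Hex = #2C04D6


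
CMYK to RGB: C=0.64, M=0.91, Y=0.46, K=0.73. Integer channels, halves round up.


R = 255 × (1-C) × (1-K) = 255 × 0.36 × 0.27 = 24.786 → 25
G = 255 × (1-M) × (1-K) = 255 × 0.09 × 0.27 = 6.1965 → 6
B = 255 × (1-Y) × (1-K) = 255 × 0.54 × 0.27 = 37.179 → 37
= RGB(25, 6, 37)


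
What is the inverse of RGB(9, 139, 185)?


Invert: (255-R, 255-G, 255-B)
R: 255-9 = 246
G: 255-139 = 116
B: 255-185 = 70
= RGB(246, 116, 70)


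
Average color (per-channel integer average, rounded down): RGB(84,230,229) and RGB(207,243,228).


Midpoint: each channel = ⌊(C₁+C₂)/2⌋
R: ⌊(84+207)/2⌋ = 145
G: ⌊(230+243)/2⌋ = 236
B: ⌊(229+228)/2⌋ = 228
= RGB(145, 236, 228)


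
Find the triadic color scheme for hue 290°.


Triadic: equally spaced at 120° intervals
H1 = 290°
H2 = (290 + 120) mod 360 = 50°
H3 = (290 + 240) mod 360 = 170°
Triadic = 290°, 50°, 170°


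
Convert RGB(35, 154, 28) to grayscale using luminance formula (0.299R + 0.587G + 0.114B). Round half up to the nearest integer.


Gray = 0.299×R + 0.587×G + 0.114×B
Gray = 0.299×35 + 0.587×154 + 0.114×28
Gray = 10.465 + 90.398 + 3.192
Gray = 104.055 → round half up → 104
Gray = 104


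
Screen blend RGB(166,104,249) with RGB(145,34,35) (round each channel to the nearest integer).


Screen: C = 255 - (255-A)×(255-B)/255, rounded to nearest integer
R: 255 - (255-166)×(255-145)/255 = 255 - 9790/255 ≈ 255 - 38.392 = 216.608 → 217
G: 255 - (255-104)×(255-34)/255 = 255 - 33371/255 ≈ 255 - 130.867 = 124.133 → 124
B: 255 - (255-249)×(255-35)/255 = 255 - 1320/255 ≈ 255 - 5.176 = 249.824 → 250
= RGB(217, 124, 250)


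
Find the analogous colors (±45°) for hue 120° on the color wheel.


Base hue: 120°
Left analog: (120 - 45) mod 360 = 75°
Right analog: (120 + 45) mod 360 = 165°
Analogous hues = 75° and 165°


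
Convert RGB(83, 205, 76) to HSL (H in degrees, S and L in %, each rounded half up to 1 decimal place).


Normalize: R'=83/255≈0.3255, G'=205/255≈0.8039, B'=76/255≈0.2980
Max=205/255, Min=76/255, Δ=Max-Min=129/255
L = (Max+Min)/2 = (205+76)/510 = 281/510 = 0.55098… → L = 55.1%
L > 0.5 → S = Δ/(2-Max-Min) = 129/(510-205-76) = 129/229 = 0.56331… → S = 56.3%
(the 1/255 factors cancel in S and H, so raw channel differences can be used)
Max is G' → H = 60 × ((B-R)/Δ + 2) = 60 × ((76-83)/129 + 2)
  -7/129 + 2 = -0.0542… + 2 = 1.9457…
  H = 60 × 1.9457… = 116.744…° → H = 116.7°
= HSL(116.7°, 56.3%, 55.1%)


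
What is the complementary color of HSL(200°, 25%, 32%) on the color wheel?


Complement = opposite side of color wheel = hue + 180°
H' = (200 + 180) mod 360 = 20°
S and L unchanged.
= HSL(20°, 25%, 32%)


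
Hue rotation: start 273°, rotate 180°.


New hue = (H + rotation) mod 360
New hue = (273 + 180) mod 360
= 453 mod 360
= 93°


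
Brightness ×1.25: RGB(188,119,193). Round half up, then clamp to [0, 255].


Multiply each channel by 1.25, round half up, clamp to [0, 255]
R: 188×1.25 = 235
G: 119×1.25 = 148.75 → round → 149
B: 193×1.25 = 241.25 → round → 241
= RGB(235, 149, 241)


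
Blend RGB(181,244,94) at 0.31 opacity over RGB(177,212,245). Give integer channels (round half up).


C = α×F + (1-α)×B, with 1-α = 0.69
R: 0.31×181 + 0.69×177 = 56.11 + 122.13 = 178.24 → 178
G: 0.31×244 + 0.69×212 = 75.64 + 146.28 = 221.92 → 222
B: 0.31×94 + 0.69×245 = 29.14 + 169.05 = 198.19 → 198
= RGB(178, 222, 198)


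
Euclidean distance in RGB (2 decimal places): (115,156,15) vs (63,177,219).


d = √[(R₁-R₂)² + (G₁-G₂)² + (B₁-B₂)²]
d = √[(115-63)² + (156-177)² + (15-219)²]
d = √[2704 + 441 + 41616]
d = √44761
d ≈ 211.57


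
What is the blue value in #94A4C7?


Color: #94A4C7
R = 94 = 148
G = A4 = 164
B = C7 = 199
Blue = 199


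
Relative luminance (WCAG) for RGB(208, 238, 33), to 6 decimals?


Linearize each channel (sRGB transfer function): c = v/255; c_lin = c/12.92 if c ≤ 0.04045, else ((c+0.055)/1.055)^2.4
  R: 208/255 ≈ 0.815686 > 0.04045 → ((0.815686+0.055)/1.055)^2.4 ≈ 0.630757
  G: 238/255 ≈ 0.933333 > 0.04045 → ((0.933333+0.055)/1.055)^2.4 ≈ 0.854993
  B: 33/255 ≈ 0.129412 > 0.04045 → ((0.129412+0.055)/1.055)^2.4 ≈ 0.015209
R_lin = 0.630757, G_lin = 0.854993, B_lin = 0.015209
L = 0.2126×R + 0.7152×G + 0.0722×B
L = 0.2126×0.630757 + 0.7152×0.854993 + 0.0722×0.015209
L ≈ 0.746688


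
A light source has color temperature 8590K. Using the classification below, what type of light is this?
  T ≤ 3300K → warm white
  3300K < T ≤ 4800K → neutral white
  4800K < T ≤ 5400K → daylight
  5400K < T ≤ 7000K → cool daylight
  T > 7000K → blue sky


Temperature: 8590K
8590K > 7000K → blue sky
Classification: blue sky


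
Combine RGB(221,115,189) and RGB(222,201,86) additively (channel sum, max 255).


Additive: each channel = min(255, C₁+C₂)
R: 221+222 = 443 → 255
G: 115+201 = 316 → 255
B: 189+86 = 275 → 255
= RGB(255, 255, 255)


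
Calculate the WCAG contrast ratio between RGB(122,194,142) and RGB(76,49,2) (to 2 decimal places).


Linearize each sRGB channel c=v/255: c/12.92 if c ≤ 0.04045 else ((c+0.055)/1.055)^2.4
L = 0.2126×R_lin + 0.7152×G_lin + 0.0722×B_lin
Color 1 (122,194,142):
  R=122: 122/255≈0.4784 > 0.04045 → ((0.4784+0.055)/1.055)^2.4 ≈ 0.19462
  G=194: 194/255≈0.7608 > 0.04045 → ((0.7608+0.055)/1.055)^2.4 ≈ 0.53948
  B=142: 142/255≈0.5569 > 0.04045 → ((0.5569+0.055)/1.055)^2.4 ≈ 0.27050
  L1 = 0.2126×0.19462 + 0.7152×0.53948 + 0.0722×0.27050 ≈ 0.44674
Color 2 (76,49,2):
  R=76: 76/255≈0.2980 > 0.04045 → ((0.2980+0.055)/1.055)^2.4 ≈ 0.07227
  G=49: 49/255≈0.1922 > 0.04045 → ((0.1922+0.055)/1.055)^2.4 ≈ 0.03071
  B=2: 2/255≈0.0078 ≤ 0.04045 → 0.0078/12.92 ≈ 0.00061
  L2 = 0.2126×0.07227 + 0.7152×0.03071 + 0.0722×0.00061 ≈ 0.03738
Lighter = 0.44674, Darker = 0.03738
Ratio = (L_lighter + 0.05) / (L_darker + 0.05)
Ratio = (0.44674 + 0.05) / (0.03738 + 0.05) = 0.49674 / 0.08738 ≈ 5.6852
Ratio ≈ 5.69:1


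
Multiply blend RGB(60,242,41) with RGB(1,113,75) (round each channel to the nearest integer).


Multiply: C = A×B/255, rounded to nearest integer
R: 60×1/255 = 60/255 ≈ 0.235 → 0
G: 242×113/255 = 27346/255 ≈ 107.239 → 107
B: 41×75/255 = 3075/255 ≈ 12.059 → 12
= RGB(0, 107, 12)


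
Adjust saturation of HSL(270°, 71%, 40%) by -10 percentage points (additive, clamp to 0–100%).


Original S = 71%
Adjustment = -10 percentage points
New S = 71 + (-10) = 61
Clamp to [0, 100] → 61
= HSL(270°, 61%, 40%)


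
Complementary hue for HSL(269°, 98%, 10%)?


Complement = opposite side of color wheel = hue + 180°
H' = (269 + 180) mod 360 = 89°
S and L unchanged.
= HSL(89°, 98%, 10%)


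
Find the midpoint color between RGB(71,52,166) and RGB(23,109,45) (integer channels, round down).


Midpoint: each channel = ⌊(C₁+C₂)/2⌋
R: ⌊(71+23)/2⌋ = 47
G: ⌊(52+109)/2⌋ = 80
B: ⌊(166+45)/2⌋ = 105
= RGB(47, 80, 105)


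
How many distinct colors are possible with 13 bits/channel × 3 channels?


Total bits = 13 bits/channel × 3 channels = 39 bits
Distinct colors = 2^39
= 549,755,813,888 colors


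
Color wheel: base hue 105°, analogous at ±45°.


Base hue: 105°
Left analog: (105 - 45) mod 360 = 60°
Right analog: (105 + 45) mod 360 = 150°
Analogous hues = 60° and 150°


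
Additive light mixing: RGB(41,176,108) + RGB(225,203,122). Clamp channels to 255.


Additive: each channel = min(255, C₁+C₂)
R: 41+225 = 266 → 255
G: 176+203 = 379 → 255
B: 108+122 = 230 → 230
= RGB(255, 255, 230)


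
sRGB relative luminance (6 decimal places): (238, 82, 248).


Linearize each channel (sRGB transfer function): c = v/255; c_lin = c/12.92 if c ≤ 0.04045, else ((c+0.055)/1.055)^2.4
  R: 238/255 ≈ 0.933333 > 0.04045 → ((0.933333+0.055)/1.055)^2.4 ≈ 0.854993
  G: 82/255 ≈ 0.321569 > 0.04045 → ((0.321569+0.055)/1.055)^2.4 ≈ 0.084376
  B: 248/255 ≈ 0.972549 > 0.04045 → ((0.972549+0.055)/1.055)^2.4 ≈ 0.938686
R_lin = 0.854993, G_lin = 0.084376, B_lin = 0.938686
L = 0.2126×R + 0.7152×G + 0.0722×B
L = 0.2126×0.854993 + 0.7152×0.084376 + 0.0722×0.938686
L ≈ 0.309890


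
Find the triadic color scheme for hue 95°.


Triadic: equally spaced at 120° intervals
H1 = 95°
H2 = (95 + 120) mod 360 = 215°
H3 = (95 + 240) mod 360 = 335°
Triadic = 95°, 215°, 335°


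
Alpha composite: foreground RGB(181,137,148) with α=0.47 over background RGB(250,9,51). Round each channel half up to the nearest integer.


C = α×F + (1-α)×B, with 1-α = 0.53
R: 0.47×181 + 0.53×250 = 85.07 + 132.50 = 217.57 → 218
G: 0.47×137 + 0.53×9 = 64.39 + 4.77 = 69.16 → 69
B: 0.47×148 + 0.53×51 = 69.56 + 27.03 = 96.59 → 97
= RGB(218, 69, 97)


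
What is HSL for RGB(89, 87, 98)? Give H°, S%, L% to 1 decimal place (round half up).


Normalize: R'=89/255≈0.3490, G'=87/255≈0.3412, B'=98/255≈0.3843
Max=98/255, Min=87/255, Δ=Max-Min=11/255
L = (Max+Min)/2 = (98+87)/510 = 185/510 = 0.36274… → L = 36.3%
L ≤ 0.5 → S = Δ/(Max+Min) = 11/(98+87) = 11/185 = 0.05945… → S = 5.9%
(the 1/255 factors cancel in S and H, so raw channel differences can be used)
Max is B' → H = 60 × ((R-G)/Δ + 4) = 60 × ((89-87)/11 + 4)
  2/11 + 4 = 0.1818… + 4 = 4.1818…
  H = 60 × 4.1818… = 250.909…° → H = 250.9°
= HSL(250.9°, 5.9%, 36.3%)


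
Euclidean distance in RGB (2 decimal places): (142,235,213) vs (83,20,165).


d = √[(R₁-R₂)² + (G₁-G₂)² + (B₁-B₂)²]
d = √[(142-83)² + (235-20)² + (213-165)²]
d = √[3481 + 46225 + 2304]
d = √52010
d ≈ 228.06


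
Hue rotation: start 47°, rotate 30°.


New hue = (H + rotation) mod 360
New hue = (47 + 30) mod 360
= 77 mod 360
= 77°


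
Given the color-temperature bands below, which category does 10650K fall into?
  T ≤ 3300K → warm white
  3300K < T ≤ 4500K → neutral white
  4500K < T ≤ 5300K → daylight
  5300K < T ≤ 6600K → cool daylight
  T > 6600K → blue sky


Temperature: 10650K
10650K > 6600K → blue sky
Classification: blue sky


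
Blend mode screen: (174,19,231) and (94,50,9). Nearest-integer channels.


Screen: C = 255 - (255-A)×(255-B)/255, rounded to nearest integer
R: 255 - (255-174)×(255-94)/255 = 255 - 13041/255 ≈ 255 - 51.141 = 203.859 → 204
G: 255 - (255-19)×(255-50)/255 = 255 - 48380/255 ≈ 255 - 189.725 = 65.275 → 65
B: 255 - (255-231)×(255-9)/255 = 255 - 5904/255 ≈ 255 - 23.153 = 231.847 → 232
= RGB(204, 65, 232)


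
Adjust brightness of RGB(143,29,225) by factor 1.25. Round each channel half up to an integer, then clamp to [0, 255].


Multiply each channel by 1.25, round half up, clamp to [0, 255]
R: 143×1.25 = 178.75 → round → 179
G: 29×1.25 = 36.25 → round → 36
B: 225×1.25 = 281.25 → round → 281 → clamp → 255
= RGB(179, 36, 255)


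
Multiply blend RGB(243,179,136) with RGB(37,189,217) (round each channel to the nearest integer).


Multiply: C = A×B/255, rounded to nearest integer
R: 243×37/255 = 8991/255 ≈ 35.259 → 35
G: 179×189/255 = 33831/255 ≈ 132.671 → 133
B: 136×217/255 = 29512/255 ≈ 115.733 → 116
= RGB(35, 133, 116)


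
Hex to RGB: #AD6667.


AD → 173 (R)
66 → 102 (G)
67 → 103 (B)
= RGB(173, 102, 103)


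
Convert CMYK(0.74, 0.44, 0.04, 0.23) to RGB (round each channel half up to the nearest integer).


R = 255 × (1-C) × (1-K) = 255 × 0.26 × 0.77 = 51.051 → 51
G = 255 × (1-M) × (1-K) = 255 × 0.56 × 0.77 = 109.956 → 110
B = 255 × (1-Y) × (1-K) = 255 × 0.96 × 0.77 = 188.496 → 188
= RGB(51, 110, 188)


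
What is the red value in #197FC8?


Color: #197FC8
R = 19 = 25
G = 7F = 127
B = C8 = 200
Red = 25


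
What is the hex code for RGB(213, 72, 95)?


R = 213 → D5 (hex)
G = 72 → 48 (hex)
B = 95 → 5F (hex)
Hex = #D5485F


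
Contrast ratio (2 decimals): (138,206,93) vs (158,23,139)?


Linearize each sRGB channel c=v/255: c/12.92 if c ≤ 0.04045 else ((c+0.055)/1.055)^2.4
L = 0.2126×R_lin + 0.7152×G_lin + 0.0722×B_lin
Color 1 (138,206,93):
  R=138: 138/255≈0.5412 > 0.04045 → ((0.5412+0.055)/1.055)^2.4 ≈ 0.25415
  G=206: 206/255≈0.8078 > 0.04045 → ((0.8078+0.055)/1.055)^2.4 ≈ 0.61721
  B=93: 93/255≈0.3647 > 0.04045 → ((0.3647+0.055)/1.055)^2.4 ≈ 0.10946
  L1 = 0.2126×0.25415 + 0.7152×0.61721 + 0.0722×0.10946 ≈ 0.50336
Color 2 (158,23,139):
  R=158: 158/255≈0.6196 > 0.04045 → ((0.6196+0.055)/1.055)^2.4 ≈ 0.34191
  G=23: 23/255≈0.0902 > 0.04045 → ((0.0902+0.055)/1.055)^2.4 ≈ 0.00857
  B=139: 139/255≈0.5451 > 0.04045 → ((0.5451+0.055)/1.055)^2.4 ≈ 0.25818
  L2 = 0.2126×0.34191 + 0.7152×0.00857 + 0.0722×0.25818 ≈ 0.09746
Lighter = 0.50336, Darker = 0.09746
Ratio = (L_lighter + 0.05) / (L_darker + 0.05)
Ratio = (0.50336 + 0.05) / (0.09746 + 0.05) = 0.55336 / 0.14746 ≈ 3.7526
Ratio ≈ 3.75:1


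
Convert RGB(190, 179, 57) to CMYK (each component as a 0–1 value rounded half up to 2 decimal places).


R'=190/255≈0.7451, G'=179/255≈0.7020, B'=57/255≈0.2235
K = 1 - max(R',G',B') = 1 - 190/255 = 65/255 = 0.25490… → 0.25
(1-R'-K)/(1-K) simplifies to (max-R)/max with max = 190:
C = (190-190)/190 = 0/190 = 0 → 0.00
M = (190-179)/190 = 11/190 = 0.05789… → 0.06
Y = (190-57)/190 = 133/190 = 0.7 → 0.70
= CMYK(0.00, 0.06, 0.70, 0.25)


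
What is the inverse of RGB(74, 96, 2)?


Invert: (255-R, 255-G, 255-B)
R: 255-74 = 181
G: 255-96 = 159
B: 255-2 = 253
= RGB(181, 159, 253)


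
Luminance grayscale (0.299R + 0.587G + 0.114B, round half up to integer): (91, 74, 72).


Gray = 0.299×R + 0.587×G + 0.114×B
Gray = 0.299×91 + 0.587×74 + 0.114×72
Gray = 27.209 + 43.438 + 8.208
Gray = 78.855 → round half up → 79
Gray = 79


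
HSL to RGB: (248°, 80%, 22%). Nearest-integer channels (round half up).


H=248°, S=0.80, L=0.22
C = (1-|2L-1|)×S = (1-|-0.56|)×0.80 = 0.352
H' = H/60 = 248/60 ≈ 4.1333; X = C×(1-|H' mod 2 - 1|) ≈ 0.0469
m = L - C/2 = 0.22 - 0.176 = 0.044
Sector ⌊H'⌋ = 4 → (R',G',B') = (≈0.0469, 0.0, 0.352)
RGB = ((R'+m)×255, (G'+m)×255, (B'+m)×255) = (23.188, 11.22, 100.98)
Round half up → RGB(23, 11, 101)


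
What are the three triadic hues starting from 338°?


Triadic: equally spaced at 120° intervals
H1 = 338°
H2 = (338 + 120) mod 360 = 98°
H3 = (338 + 240) mod 360 = 218°
Triadic = 338°, 98°, 218°


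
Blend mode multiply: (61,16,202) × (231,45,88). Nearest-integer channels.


Multiply: C = A×B/255, rounded to nearest integer
R: 61×231/255 = 14091/255 ≈ 55.259 → 55
G: 16×45/255 = 720/255 ≈ 2.824 → 3
B: 202×88/255 = 17776/255 ≈ 69.710 → 70
= RGB(55, 3, 70)


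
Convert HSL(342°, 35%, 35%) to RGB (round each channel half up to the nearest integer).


H=342°, S=0.35, L=0.35
C = (1-|2L-1|)×S = (1-|-0.30|)×0.35 = 0.245
H' = H/60 = 342/60 ≈ 5.7000; X = C×(1-|H' mod 2 - 1|) = 0.0735
m = L - C/2 = 0.35 - 0.1225 = 0.2275
Sector ⌊H'⌋ = 5 → (R',G',B') = (0.245, 0.0, 0.0735)
RGB = ((R'+m)×255, (G'+m)×255, (B'+m)×255) = (120.4875, 58.0125, 76.755)
Round half up → RGB(120, 58, 77)


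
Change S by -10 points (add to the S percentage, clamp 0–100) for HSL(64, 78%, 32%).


Original S = 78%
Adjustment = -10 percentage points
New S = 78 + (-10) = 68
Clamp to [0, 100] → 68
= HSL(64°, 68%, 32%)


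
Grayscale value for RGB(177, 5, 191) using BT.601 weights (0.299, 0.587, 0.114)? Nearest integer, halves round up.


Gray = 0.299×R + 0.587×G + 0.114×B
Gray = 0.299×177 + 0.587×5 + 0.114×191
Gray = 52.923 + 2.935 + 21.774
Gray = 77.632 → round half up → 78
Gray = 78


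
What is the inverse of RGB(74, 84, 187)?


Invert: (255-R, 255-G, 255-B)
R: 255-74 = 181
G: 255-84 = 171
B: 255-187 = 68
= RGB(181, 171, 68)


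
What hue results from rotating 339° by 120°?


New hue = (H + rotation) mod 360
New hue = (339 + 120) mod 360
= 459 mod 360
= 99°


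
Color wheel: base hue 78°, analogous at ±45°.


Base hue: 78°
Left analog: (78 - 45) mod 360 = 33°
Right analog: (78 + 45) mod 360 = 123°
Analogous hues = 33° and 123°


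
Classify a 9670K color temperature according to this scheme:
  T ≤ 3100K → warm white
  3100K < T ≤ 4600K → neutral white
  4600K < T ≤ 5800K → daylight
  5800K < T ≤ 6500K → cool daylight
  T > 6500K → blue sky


Temperature: 9670K
9670K > 6500K → blue sky
Classification: blue sky


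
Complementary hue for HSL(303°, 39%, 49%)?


Complement = opposite side of color wheel = hue + 180°
H' = (303 + 180) mod 360 = 123°
S and L unchanged.
= HSL(123°, 39%, 49%)


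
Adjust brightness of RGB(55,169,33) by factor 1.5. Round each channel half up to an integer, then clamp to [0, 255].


Multiply each channel by 1.5, round half up, clamp to [0, 255]
R: 55×1.5 = 82.5 → round → 83
G: 169×1.5 = 253.5 → round → 254
B: 33×1.5 = 49.5 → round → 50
= RGB(83, 254, 50)


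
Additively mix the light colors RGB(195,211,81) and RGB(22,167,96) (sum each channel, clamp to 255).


Additive: each channel = min(255, C₁+C₂)
R: 195+22 = 217 → 217
G: 211+167 = 378 → 255
B: 81+96 = 177 → 177
= RGB(217, 255, 177)


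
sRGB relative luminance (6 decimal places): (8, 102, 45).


Linearize each channel (sRGB transfer function): c = v/255; c_lin = c/12.92 if c ≤ 0.04045, else ((c+0.055)/1.055)^2.4
  R: 8/255 ≈ 0.031373 ≤ 0.04045 → 0.031373/12.92 ≈ 0.002428
  G: 102/255 ≈ 0.400000 > 0.04045 → ((0.400000+0.055)/1.055)^2.4 ≈ 0.132868
  B: 45/255 ≈ 0.176471 > 0.04045 → ((0.176471+0.055)/1.055)^2.4 ≈ 0.026241
R_lin = 0.002428, G_lin = 0.132868, B_lin = 0.026241
L = 0.2126×R + 0.7152×G + 0.0722×B
L = 0.2126×0.002428 + 0.7152×0.132868 + 0.0722×0.026241
L ≈ 0.097438


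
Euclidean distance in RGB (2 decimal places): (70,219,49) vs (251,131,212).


d = √[(R₁-R₂)² + (G₁-G₂)² + (B₁-B₂)²]
d = √[(70-251)² + (219-131)² + (49-212)²]
d = √[32761 + 7744 + 26569]
d = √67074
d ≈ 258.99


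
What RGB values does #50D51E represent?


50 → 80 (R)
D5 → 213 (G)
1E → 30 (B)
= RGB(80, 213, 30)


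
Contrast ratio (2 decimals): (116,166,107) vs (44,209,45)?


Linearize each sRGB channel c=v/255: c/12.92 if c ≤ 0.04045 else ((c+0.055)/1.055)^2.4
L = 0.2126×R_lin + 0.7152×G_lin + 0.0722×B_lin
Color 1 (116,166,107):
  R=116: 116/255≈0.4549 > 0.04045 → ((0.4549+0.055)/1.055)^2.4 ≈ 0.17465
  G=166: 166/255≈0.6510 > 0.04045 → ((0.6510+0.055)/1.055)^2.4 ≈ 0.38133
  B=107: 107/255≈0.4196 > 0.04045 → ((0.4196+0.055)/1.055)^2.4 ≈ 0.14703
  L1 = 0.2126×0.17465 + 0.7152×0.38133 + 0.0722×0.14703 ≈ 0.32047
Color 2 (44,209,45):
  R=44: 44/255≈0.1725 > 0.04045 → ((0.1725+0.055)/1.055)^2.4 ≈ 0.02519
  G=209: 209/255≈0.8196 > 0.04045 → ((0.8196+0.055)/1.055)^2.4 ≈ 0.63760
  B=45: 45/255≈0.1765 > 0.04045 → ((0.1765+0.055)/1.055)^2.4 ≈ 0.02624
  L2 = 0.2126×0.02519 + 0.7152×0.63760 + 0.0722×0.02624 ≈ 0.46326
Lighter = 0.46326, Darker = 0.32047
Ratio = (L_lighter + 0.05) / (L_darker + 0.05)
Ratio = (0.46326 + 0.05) / (0.32047 + 0.05) = 0.51326 / 0.37047 ≈ 1.3854
Ratio ≈ 1.39:1


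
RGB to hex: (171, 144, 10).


R = 171 → AB (hex)
G = 144 → 90 (hex)
B = 10 → 0A (hex)
Hex = #AB900A


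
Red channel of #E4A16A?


Color: #E4A16A
R = E4 = 228
G = A1 = 161
B = 6A = 106
Red = 228


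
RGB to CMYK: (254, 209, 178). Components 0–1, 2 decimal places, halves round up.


R'=254/255≈0.9961, G'=209/255≈0.8196, B'=178/255≈0.6980
K = 1 - max(R',G',B') = 1 - 254/255 = 1/255 = 0.00392… → 0.00
(1-R'-K)/(1-K) simplifies to (max-R)/max with max = 254:
C = (254-254)/254 = 0/254 = 0 → 0.00
M = (254-209)/254 = 45/254 = 0.17716… → 0.18
Y = (254-178)/254 = 76/254 = 0.29921… → 0.30
= CMYK(0.00, 0.18, 0.30, 0.00)


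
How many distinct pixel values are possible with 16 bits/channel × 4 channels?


Total bits = 16 bits/channel × 4 channels = 64 bits
Distinct pixel values = 2^64
= 18,446,744,073,709,551,616 pixel values


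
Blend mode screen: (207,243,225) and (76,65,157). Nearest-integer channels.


Screen: C = 255 - (255-A)×(255-B)/255, rounded to nearest integer
R: 255 - (255-207)×(255-76)/255 = 255 - 8592/255 ≈ 255 - 33.694 = 221.306 → 221
G: 255 - (255-243)×(255-65)/255 = 255 - 2280/255 ≈ 255 - 8.941 = 246.059 → 246
B: 255 - (255-225)×(255-157)/255 = 255 - 2940/255 ≈ 255 - 11.529 = 243.471 → 243
= RGB(221, 246, 243)


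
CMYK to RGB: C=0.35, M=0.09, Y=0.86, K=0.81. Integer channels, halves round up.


R = 255 × (1-C) × (1-K) = 255 × 0.65 × 0.19 = 31.4925 → 31
G = 255 × (1-M) × (1-K) = 255 × 0.91 × 0.19 = 44.0895 → 44
B = 255 × (1-Y) × (1-K) = 255 × 0.14 × 0.19 = 6.783 → 7
= RGB(31, 44, 7)


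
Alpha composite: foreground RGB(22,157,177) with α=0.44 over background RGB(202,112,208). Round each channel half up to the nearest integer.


C = α×F + (1-α)×B, with 1-α = 0.56
R: 0.44×22 + 0.56×202 = 9.68 + 113.12 = 122.80 → 123
G: 0.44×157 + 0.56×112 = 69.08 + 62.72 = 131.80 → 132
B: 0.44×177 + 0.56×208 = 77.88 + 116.48 = 194.36 → 194
= RGB(123, 132, 194)


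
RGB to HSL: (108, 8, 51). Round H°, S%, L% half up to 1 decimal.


Normalize: R'=108/255≈0.4235, G'=8/255≈0.0314, B'=51/255≈0.2000
Max=108/255, Min=8/255, Δ=Max-Min=100/255
L = (Max+Min)/2 = (108+8)/510 = 116/510 = 0.22745… → L = 22.7%
L ≤ 0.5 → S = Δ/(Max+Min) = 100/(108+8) = 100/116 = 0.86206… → S = 86.2%
(the 1/255 factors cancel in S and H, so raw channel differences can be used)
Max is R' → H = 60 × (((G-B)/Δ) mod 6) = 60 × (((8-51)/100) mod 6)
  (-43)/100 = -0.43; negative, so add 6 → 5.57
  H = 60 × 5.57 = 334.2° → H = 334.2°
= HSL(334.2°, 86.2%, 22.7%)


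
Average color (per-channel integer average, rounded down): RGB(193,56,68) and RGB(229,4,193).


Midpoint: each channel = ⌊(C₁+C₂)/2⌋
R: ⌊(193+229)/2⌋ = 211
G: ⌊(56+4)/2⌋ = 30
B: ⌊(68+193)/2⌋ = 130
= RGB(211, 30, 130)


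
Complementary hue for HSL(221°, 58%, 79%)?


Complement = opposite side of color wheel = hue + 180°
H' = (221 + 180) mod 360 = 41°
S and L unchanged.
= HSL(41°, 58%, 79%)


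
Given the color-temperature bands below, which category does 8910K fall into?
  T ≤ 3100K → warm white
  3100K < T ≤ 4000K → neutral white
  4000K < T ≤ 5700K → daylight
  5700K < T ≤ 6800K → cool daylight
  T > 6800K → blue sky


Temperature: 8910K
8910K > 6800K → blue sky
Classification: blue sky


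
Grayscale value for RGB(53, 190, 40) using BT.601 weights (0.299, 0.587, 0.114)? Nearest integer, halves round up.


Gray = 0.299×R + 0.587×G + 0.114×B
Gray = 0.299×53 + 0.587×190 + 0.114×40
Gray = 15.847 + 111.530 + 4.560
Gray = 131.937 → round half up → 132
Gray = 132


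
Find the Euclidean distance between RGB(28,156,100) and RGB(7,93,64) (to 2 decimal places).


d = √[(R₁-R₂)² + (G₁-G₂)² + (B₁-B₂)²]
d = √[(28-7)² + (156-93)² + (100-64)²]
d = √[441 + 3969 + 1296]
d = √5706
d ≈ 75.54


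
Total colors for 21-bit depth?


Colors = 2^bits = 2^21
= 2,097,152 colors


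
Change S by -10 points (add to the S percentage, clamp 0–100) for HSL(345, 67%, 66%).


Original S = 67%
Adjustment = -10 percentage points
New S = 67 + (-10) = 57
Clamp to [0, 100] → 57
= HSL(345°, 57%, 66%)
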